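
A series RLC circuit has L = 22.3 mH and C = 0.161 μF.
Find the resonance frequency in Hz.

Step 1 — Resonance condition Im(Z)=0 gives ω₀ = 1/√(LC).
Step 2 — ω₀ = 1/√(0.0223·1.61e-07) = 1.669e+04 rad/s.
Step 3 — f₀ = ω₀/(2π) = 2656 Hz.

f₀ = 2656 Hz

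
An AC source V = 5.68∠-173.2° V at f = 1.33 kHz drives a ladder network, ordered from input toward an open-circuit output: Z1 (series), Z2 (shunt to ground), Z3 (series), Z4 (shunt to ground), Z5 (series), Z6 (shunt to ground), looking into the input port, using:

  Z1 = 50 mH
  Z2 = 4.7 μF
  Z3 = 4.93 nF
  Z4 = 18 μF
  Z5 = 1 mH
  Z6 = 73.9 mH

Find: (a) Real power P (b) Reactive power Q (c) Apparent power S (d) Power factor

Step 1 — Angular frequency: ω = 2π·f = 2π·1330 = 8357 rad/s.
Step 2 — Component impedances:
  Z1: Z = jωL = j·8357·0.05 = 0 + j417.8 Ω
  Z2: Z = 1/(jωC) = -j/(ω·C) = 0 - j25.46 Ω
  Z3: Z = 1/(jωC) = -j/(ω·C) = 0 - j2.427e+04 Ω
  Z4: Z = 1/(jωC) = -j/(ω·C) = 0 - j6.648 Ω
  Z5: Z = jωL = j·8357·0.001 = 0 + j8.357 Ω
  Z6: Z = jωL = j·8357·0.0739 = 0 + j617.6 Ω
Step 3 — Ladder network (open output): work backward from the far end, alternating series and parallel combinations. Z_in = 0 + j392.4 Ω = 392.4∠90.0° Ω.
Step 4 — Source phasor: V = 5.68∠-173.2° V = -5.64 - j0.6725 V.
Step 5 — Current: I = V / Z = -0.001714 + j0.01437 A = 0.01448∠96.8° A.
Step 6 — Complex power: S = V·I* = 0 + j0.08222 VA.
Step 7 — Real power: P = Re(S) = 0 W.
Step 8 — Reactive power: Q = Im(S) = 0.08222 VAR.
Step 9 — Apparent power: |S| = 0.08222 VA.
Step 10 — Power factor: PF = P/|S| = 0 (lagging).

(a) P = 0 W  (b) Q = 0.08222 VAR  (c) S = 0.08222 VA  (d) PF = 0 (lagging)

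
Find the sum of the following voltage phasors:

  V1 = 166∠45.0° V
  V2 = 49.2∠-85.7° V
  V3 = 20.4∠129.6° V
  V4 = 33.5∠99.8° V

Step 1 — Convert each phasor to rectangular form:
  V1 = 166·(cos(45.0°) + j·sin(45.0°)) = 117.4 + j117.4 V
  V2 = 49.2·(cos(-85.7°) + j·sin(-85.7°)) = 3.689 - j49.06 V
  V3 = 20.4·(cos(129.6°) + j·sin(129.6°)) = -13 + j15.72 V
  V4 = 33.5·(cos(99.8°) + j·sin(99.8°)) = -5.702 + j33.01 V
Step 2 — Sum components: V_total = 102.4 + j117 V.
Step 3 — Convert to polar: |V_total| = 155.5 V, ∠V_total = 48.8°.

V_total = 155.5∠48.8° V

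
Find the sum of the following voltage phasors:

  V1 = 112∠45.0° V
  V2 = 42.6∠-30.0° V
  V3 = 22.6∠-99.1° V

Step 1 — Convert each phasor to rectangular form:
  V1 = 112·(cos(45.0°) + j·sin(45.0°)) = 79.2 + j79.2 V
  V2 = 42.6·(cos(-30.0°) + j·sin(-30.0°)) = 36.89 - j21.3 V
  V3 = 22.6·(cos(-99.1°) + j·sin(-99.1°)) = -3.574 - j22.32 V
Step 2 — Sum components: V_total = 112.5 + j35.58 V.
Step 3 — Convert to polar: |V_total| = 118 V, ∠V_total = 17.5°.

V_total = 118∠17.5° V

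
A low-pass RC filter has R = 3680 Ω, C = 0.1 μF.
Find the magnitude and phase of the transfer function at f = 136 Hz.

Step 1 — Angular frequency: ω = 2π·136 = 854.5 rad/s.
Step 2 — Transfer function: H(jω) = 1/(1 + jωRC).
Step 3 — Denominator: 1 + jωRC = 1 + j·854.5·3680·1e-07 = 1 + j0.3145.
Step 4 — H = 0.91 - j0.2862.
Step 5 — Magnitude: |H| = 0.9539 (-0.4 dB); phase: φ = -17.5°.

|H| = 0.9539 (-0.4 dB), φ = -17.5°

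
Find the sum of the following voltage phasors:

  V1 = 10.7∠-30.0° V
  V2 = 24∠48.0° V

Step 1 — Convert each phasor to rectangular form:
  V1 = 10.7·(cos(-30.0°) + j·sin(-30.0°)) = 9.266 - j5.35 V
  V2 = 24·(cos(48.0°) + j·sin(48.0°)) = 16.06 + j17.84 V
Step 2 — Sum components: V_total = 25.33 + j12.49 V.
Step 3 — Convert to polar: |V_total| = 28.24 V, ∠V_total = 26.2°.

V_total = 28.24∠26.2° V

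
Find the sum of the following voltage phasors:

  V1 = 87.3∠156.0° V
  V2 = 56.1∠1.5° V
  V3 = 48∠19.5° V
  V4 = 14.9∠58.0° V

Step 1 — Convert each phasor to rectangular form:
  V1 = 87.3·(cos(156.0°) + j·sin(156.0°)) = -79.75 + j35.51 V
  V2 = 56.1·(cos(1.5°) + j·sin(1.5°)) = 56.08 + j1.469 V
  V3 = 48·(cos(19.5°) + j·sin(19.5°)) = 45.25 + j16.02 V
  V4 = 14.9·(cos(58.0°) + j·sin(58.0°)) = 7.896 + j12.64 V
Step 2 — Sum components: V_total = 29.47 + j65.64 V.
Step 3 — Convert to polar: |V_total| = 71.95 V, ∠V_total = 65.8°.

V_total = 71.95∠65.8° V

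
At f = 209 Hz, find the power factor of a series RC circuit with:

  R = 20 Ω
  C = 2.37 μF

Step 1 — Angular frequency: ω = 2π·f = 2π·209 = 1313 rad/s.
Step 2 — Component impedances:
  R: Z = R = 20 Ω
  C: Z = 1/(jωC) = -j/(ω·C) = 0 - j321.3 Ω
Step 3 — Series combination: Z_total = R + C = 20 - j321.3 Ω = 321.9∠-86.4° Ω.
Step 4 — Power factor: PF = cos(φ) = Re(Z)/|Z| = 20/321.933 = 0.06212.
Step 5 — Type: Im(Z) = -321.3 ⇒ leading (phase φ = -86.4°).

PF = 0.06212 (leading, φ = -86.4°)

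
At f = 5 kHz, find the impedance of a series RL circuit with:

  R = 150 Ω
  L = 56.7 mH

Step 1 — Angular frequency: ω = 2π·f = 2π·5000 = 3.142e+04 rad/s.
Step 2 — Component impedances:
  R: Z = R = 150 Ω
  L: Z = jωL = j·3.142e+04·0.0567 = 0 + j1781 Ω
Step 3 — Series combination: Z_total = R + L = 150 + j1781 Ω = 1788∠85.2° Ω.

Z = 150 + j1781 Ω = 1788∠85.2° Ω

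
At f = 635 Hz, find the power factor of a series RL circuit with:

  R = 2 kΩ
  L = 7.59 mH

Step 1 — Angular frequency: ω = 2π·f = 2π·635 = 3990 rad/s.
Step 2 — Component impedances:
  R: Z = R = 2000 Ω
  L: Z = jωL = j·3990·0.00759 = 0 + j30.28 Ω
Step 3 — Series combination: Z_total = R + L = 2000 + j30.28 Ω = 2000∠0.9° Ω.
Step 4 — Power factor: PF = cos(φ) = Re(Z)/|Z| = 2000/2000.2 = 0.9999.
Step 5 — Type: Im(Z) = 30.28 ⇒ lagging (phase φ = 0.9°).

PF = 0.9999 (lagging, φ = 0.9°)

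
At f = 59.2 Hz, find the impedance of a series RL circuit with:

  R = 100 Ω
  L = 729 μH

Step 1 — Angular frequency: ω = 2π·f = 2π·59.2 = 372 rad/s.
Step 2 — Component impedances:
  R: Z = R = 100 Ω
  L: Z = jωL = j·372·0.000729 = 0 + j0.2712 Ω
Step 3 — Series combination: Z_total = R + L = 100 + j0.2712 Ω = 100∠0.2° Ω.

Z = 100 + j0.2712 Ω = 100∠0.2° Ω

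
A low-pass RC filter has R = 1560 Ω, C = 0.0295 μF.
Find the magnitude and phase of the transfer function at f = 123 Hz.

Step 1 — Angular frequency: ω = 2π·123 = 772.8 rad/s.
Step 2 — Transfer function: H(jω) = 1/(1 + jωRC).
Step 3 — Denominator: 1 + jωRC = 1 + j·772.8·1560·2.95e-08 = 1 + j0.03557.
Step 4 — H = 0.9987 - j0.03552.
Step 5 — Magnitude: |H| = 0.9994 (-0.0 dB); phase: φ = -2.0°.

|H| = 0.9994 (-0.0 dB), φ = -2.0°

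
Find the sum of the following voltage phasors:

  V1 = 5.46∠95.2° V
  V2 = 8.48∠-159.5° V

Step 1 — Convert each phasor to rectangular form:
  V1 = 5.46·(cos(95.2°) + j·sin(95.2°)) = -0.4949 + j5.438 V
  V2 = 8.48·(cos(-159.5°) + j·sin(-159.5°)) = -7.943 - j2.97 V
Step 2 — Sum components: V_total = -8.438 + j2.468 V.
Step 3 — Convert to polar: |V_total| = 8.791 V, ∠V_total = 163.7°.

V_total = 8.791∠163.7° V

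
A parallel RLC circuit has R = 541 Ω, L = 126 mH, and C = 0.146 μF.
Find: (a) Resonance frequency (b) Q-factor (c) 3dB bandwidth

Step 1 — Resonance: ω₀ = 1/√(LC) = 1/√(0.126·1.46e-07) = 7373 rad/s.
Step 2 — f₀ = ω₀/(2π) = 1173 Hz.
Step 3 — Parallel Q: Q = R/(ω₀L) = 541/(7373·0.126) = 0.5824.
Step 4 — Bandwidth: Δω = ω₀/Q = 1.266e+04 rad/s; BW = Δω/(2π) = 2015 Hz.

(a) f₀ = 1173 Hz  (b) Q = 0.5824  (c) BW = 2015 Hz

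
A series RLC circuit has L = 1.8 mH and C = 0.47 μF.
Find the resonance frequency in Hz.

Step 1 — Resonance condition Im(Z)=0 gives ω₀ = 1/√(LC).
Step 2 — ω₀ = 1/√(0.0018·4.7e-07) = 3.438e+04 rad/s.
Step 3 — f₀ = ω₀/(2π) = 5472 Hz.

f₀ = 5472 Hz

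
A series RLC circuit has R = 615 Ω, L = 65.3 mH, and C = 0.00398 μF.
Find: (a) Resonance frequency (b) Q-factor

Step 1 — Resonance condition Im(Z)=0 gives ω₀ = 1/√(LC).
Step 2 — ω₀ = 1/√(0.0653·3.98e-09) = 6.203e+04 rad/s.
Step 3 — f₀ = ω₀/(2π) = 9872 Hz.
Step 4 — Series Q: Q = ω₀L/R = 6.203e+04·0.0653/615 = 6.586.

(a) f₀ = 9872 Hz  (b) Q = 6.586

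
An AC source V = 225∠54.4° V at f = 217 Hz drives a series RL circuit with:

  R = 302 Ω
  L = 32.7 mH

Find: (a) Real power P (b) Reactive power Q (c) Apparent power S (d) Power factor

Step 1 — Angular frequency: ω = 2π·f = 2π·217 = 1363 rad/s.
Step 2 — Component impedances:
  R: Z = R = 302 Ω
  L: Z = jωL = j·1363·0.0327 = 0 + j44.58 Ω
Step 3 — Series combination: Z_total = R + L = 302 + j44.58 Ω = 305.3∠8.4° Ω.
Step 4 — Source phasor: V = 225∠54.4° V = 131 + j182.9 V.
Step 5 — Current: I = V / Z = 0.512 + j0.5302 A = 0.737∠46.0° A.
Step 6 — Complex power: S = V·I* = 164.1 + j24.22 VA.
Step 7 — Real power: P = Re(S) = 164.1 W.
Step 8 — Reactive power: Q = Im(S) = 24.22 VAR.
Step 9 — Apparent power: |S| = 165.8 VA.
Step 10 — Power factor: PF = P/|S| = 0.9893 (lagging).

(a) P = 164.1 W  (b) Q = 24.22 VAR  (c) S = 165.8 VA  (d) PF = 0.9893 (lagging)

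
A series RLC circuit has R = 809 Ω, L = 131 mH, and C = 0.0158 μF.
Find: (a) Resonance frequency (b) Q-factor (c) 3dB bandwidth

Step 1 — Resonance condition Im(Z)=0 gives ω₀ = 1/√(LC).
Step 2 — ω₀ = 1/√(0.131·1.58e-08) = 2.198e+04 rad/s.
Step 3 — f₀ = ω₀/(2π) = 3498 Hz.
Step 4 — Series Q: Q = ω₀L/R = 2.198e+04·0.131/809 = 3.559.
Step 5 — 3dB bandwidth: Δω = ω₀/Q = 6176 rad/s; BW = Δω/(2π) = 982.9 Hz.

(a) f₀ = 3498 Hz  (b) Q = 3.559  (c) BW = 982.9 Hz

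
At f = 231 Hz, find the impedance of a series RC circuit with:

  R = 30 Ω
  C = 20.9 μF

Step 1 — Angular frequency: ω = 2π·f = 2π·231 = 1451 rad/s.
Step 2 — Component impedances:
  R: Z = R = 30 Ω
  C: Z = 1/(jωC) = -j/(ω·C) = 0 - j32.97 Ω
Step 3 — Series combination: Z_total = R + C = 30 - j32.97 Ω = 44.57∠-47.7° Ω.

Z = 30 - j32.97 Ω = 44.57∠-47.7° Ω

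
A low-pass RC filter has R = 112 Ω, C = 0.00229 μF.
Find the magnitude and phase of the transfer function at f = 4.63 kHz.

Step 1 — Angular frequency: ω = 2π·4630 = 2.909e+04 rad/s.
Step 2 — Transfer function: H(jω) = 1/(1 + jωRC).
Step 3 — Denominator: 1 + jωRC = 1 + j·2.909e+04·112·2.29e-09 = 1 + j0.007461.
Step 4 — H = 0.9999 - j0.007461.
Step 5 — Magnitude: |H| = 1 (-0.0 dB); phase: φ = -0.4°.

|H| = 1 (-0.0 dB), φ = -0.4°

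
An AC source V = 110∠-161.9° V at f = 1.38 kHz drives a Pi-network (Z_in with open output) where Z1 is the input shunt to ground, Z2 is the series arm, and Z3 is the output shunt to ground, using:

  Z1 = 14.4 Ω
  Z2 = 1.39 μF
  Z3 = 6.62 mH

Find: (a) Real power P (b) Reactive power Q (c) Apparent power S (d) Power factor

Step 1 — Angular frequency: ω = 2π·f = 2π·1380 = 8671 rad/s.
Step 2 — Component impedances:
  Z1: Z = R = 14.4 Ω
  Z2: Z = 1/(jωC) = -j/(ω·C) = 0 - j82.97 Ω
  Z3: Z = jωL = j·8671·0.00662 = 0 + j57.4 Ω
Step 3 — With open output, the series arm Z2 and the output shunt Z3 appear in series to ground: Z2 + Z3 = 0 - j25.57 Ω.
Step 4 — Parallel with input shunt Z1: Z_in = Z1 || (Z2 + Z3) = 10.93 - j6.157 Ω = 12.55∠-29.4° Ω.
Step 5 — Source phasor: V = 110∠-161.9° V = -104.6 - j34.17 V.
Step 6 — Current: I = V / Z = -5.924 - j6.462 A = 8.767∠-132.5° A.
Step 7 — Complex power: S = V·I* = 840.3 - j473.2 VA.
Step 8 — Real power: P = Re(S) = 840.3 W.
Step 9 — Reactive power: Q = Im(S) = -473.2 VAR.
Step 10 — Apparent power: |S| = 964.4 VA.
Step 11 — Power factor: PF = P/|S| = 0.8713 (leading).

(a) P = 840.3 W  (b) Q = -473.2 VAR  (c) S = 964.4 VA  (d) PF = 0.8713 (leading)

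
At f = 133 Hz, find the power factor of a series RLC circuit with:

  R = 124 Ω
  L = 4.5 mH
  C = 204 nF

Step 1 — Angular frequency: ω = 2π·f = 2π·133 = 835.7 rad/s.
Step 2 — Component impedances:
  R: Z = R = 124 Ω
  L: Z = jωL = j·835.7·0.0045 = 0 + j3.76 Ω
  C: Z = 1/(jωC) = -j/(ω·C) = 0 - j5866 Ω
Step 3 — Series combination: Z_total = R + L + C = 124 - j5862 Ω = 5864∠-88.8° Ω.
Step 4 — Power factor: PF = cos(φ) = Re(Z)/|Z| = 124/5864 = 0.02115.
Step 5 — Type: Im(Z) = -5862 ⇒ leading (phase φ = -88.8°).

PF = 0.02115 (leading, φ = -88.8°)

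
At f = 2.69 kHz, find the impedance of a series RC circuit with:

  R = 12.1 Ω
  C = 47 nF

Step 1 — Angular frequency: ω = 2π·f = 2π·2690 = 1.69e+04 rad/s.
Step 2 — Component impedances:
  R: Z = R = 12.1 Ω
  C: Z = 1/(jωC) = -j/(ω·C) = 0 - j1259 Ω
Step 3 — Series combination: Z_total = R + C = 12.1 - j1259 Ω = 1259∠-89.4° Ω.

Z = 12.1 - j1259 Ω = 1259∠-89.4° Ω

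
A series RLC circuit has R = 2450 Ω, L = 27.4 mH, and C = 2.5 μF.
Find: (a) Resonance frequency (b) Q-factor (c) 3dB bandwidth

Step 1 — Resonance condition Im(Z)=0 gives ω₀ = 1/√(LC).
Step 2 — ω₀ = 1/√(0.0274·2.5e-06) = 3821 rad/s.
Step 3 — f₀ = ω₀/(2π) = 608.1 Hz.
Step 4 — Series Q: Q = ω₀L/R = 3821·0.0274/2450 = 0.04273.
Step 5 — 3dB bandwidth: Δω = ω₀/Q = 8.942e+04 rad/s; BW = Δω/(2π) = 1.423e+04 Hz.

(a) f₀ = 608.1 Hz  (b) Q = 0.04273  (c) BW = 1.423e+04 Hz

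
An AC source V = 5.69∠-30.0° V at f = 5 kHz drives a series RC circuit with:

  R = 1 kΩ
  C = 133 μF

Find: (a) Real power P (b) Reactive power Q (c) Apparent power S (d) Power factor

Step 1 — Angular frequency: ω = 2π·f = 2π·5000 = 3.142e+04 rad/s.
Step 2 — Component impedances:
  R: Z = R = 1000 Ω
  C: Z = 1/(jωC) = -j/(ω·C) = 0 - j0.2393 Ω
Step 3 — Series combination: Z_total = R + C = 1000 - j0.2393 Ω = 1000∠-0.0° Ω.
Step 4 — Source phasor: V = 5.69∠-30.0° V = 4.928 - j2.845 V.
Step 5 — Current: I = V / Z = 0.004928 - j0.002844 A = 0.00569∠-30.0° A.
Step 6 — Complex power: S = V·I* = 0.03238 - j7.749e-06 VA.
Step 7 — Real power: P = Re(S) = 0.03238 W.
Step 8 — Reactive power: Q = Im(S) = -7.749e-06 VAR.
Step 9 — Apparent power: |S| = 0.03238 VA.
Step 10 — Power factor: PF = P/|S| = 1 (leading).

(a) P = 0.03238 W  (b) Q = -7.749e-06 VAR  (c) S = 0.03238 VA  (d) PF = 1 (leading)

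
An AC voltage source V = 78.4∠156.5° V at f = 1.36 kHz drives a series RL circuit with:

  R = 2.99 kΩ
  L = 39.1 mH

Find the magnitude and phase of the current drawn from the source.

Step 1 — Angular frequency: ω = 2π·f = 2π·1360 = 8545 rad/s.
Step 2 — Component impedances:
  R: Z = R = 2990 Ω
  L: Z = jωL = j·8545·0.0391 = 0 + j334.1 Ω
Step 3 — Series combination: Z_total = R + L = 2990 + j334.1 Ω = 3009∠6.4° Ω.
Step 4 — Source phasor: V = 78.4∠156.5° V = -71.9 + j31.26 V.
Step 5 — Ohm's law: I = V / Z_total = (-71.9 + j31.26) / (2990 + j334.1) = -0.0226 + j0.01298 A.
Step 6 — Convert to polar: |I| = 0.02606 A, ∠I = 150.1°.

I = 0.02606∠150.1° A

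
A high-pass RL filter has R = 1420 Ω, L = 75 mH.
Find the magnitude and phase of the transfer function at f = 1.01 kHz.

Step 1 — Angular frequency: ω = 2π·1010 = 6346 rad/s.
Step 2 — Transfer function: H(jω) = jωL/(R + jωL).
Step 3 — Numerator jωL = j·476; denominator R + jωL = 1420 + j476.
Step 4 — H = 0.101 + j0.3013.
Step 5 — Magnitude: |H| = 0.3178 (-10.0 dB); phase: φ = 71.5°.

|H| = 0.3178 (-10.0 dB), φ = 71.5°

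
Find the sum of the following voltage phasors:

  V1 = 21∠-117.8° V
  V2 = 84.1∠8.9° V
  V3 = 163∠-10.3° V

Step 1 — Convert each phasor to rectangular form:
  V1 = 21·(cos(-117.8°) + j·sin(-117.8°)) = -9.794 - j18.58 V
  V2 = 84.1·(cos(8.9°) + j·sin(8.9°)) = 83.09 + j13.01 V
  V3 = 163·(cos(-10.3°) + j·sin(-10.3°)) = 160.4 - j29.14 V
Step 2 — Sum components: V_total = 233.7 - j34.71 V.
Step 3 — Convert to polar: |V_total| = 236.2 V, ∠V_total = -8.4°.

V_total = 236.2∠-8.4° V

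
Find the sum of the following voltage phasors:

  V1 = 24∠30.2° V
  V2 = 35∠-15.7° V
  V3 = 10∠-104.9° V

Step 1 — Convert each phasor to rectangular form:
  V1 = 24·(cos(30.2°) + j·sin(30.2°)) = 20.74 + j12.07 V
  V2 = 35·(cos(-15.7°) + j·sin(-15.7°)) = 33.69 - j9.471 V
  V3 = 10·(cos(-104.9°) + j·sin(-104.9°)) = -2.571 - j9.664 V
Step 2 — Sum components: V_total = 51.87 - j7.062 V.
Step 3 — Convert to polar: |V_total| = 52.34 V, ∠V_total = -7.8°.

V_total = 52.34∠-7.8° V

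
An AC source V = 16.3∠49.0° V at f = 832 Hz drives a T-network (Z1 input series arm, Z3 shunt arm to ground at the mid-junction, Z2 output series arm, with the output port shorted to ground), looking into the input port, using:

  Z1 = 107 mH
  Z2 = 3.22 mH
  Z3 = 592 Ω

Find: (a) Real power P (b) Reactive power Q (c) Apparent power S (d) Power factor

Step 1 — Angular frequency: ω = 2π·f = 2π·832 = 5228 rad/s.
Step 2 — Component impedances:
  Z1: Z = jωL = j·5228·0.107 = 0 + j559.4 Ω
  Z2: Z = jωL = j·5228·0.00322 = 0 + j16.83 Ω
  Z3: Z = R = 592 Ω
Step 3 — With the output port shorted to ground, the output series arm Z2 runs from the junction to ground; the shunt arm Z3 also runs from the junction to ground. They appear in parallel: Z3 || Z2 = 0.4782 + j16.82 Ω.
Step 4 — Series with input arm Z1: Z_in = Z1 + (Z3 || Z2) = 0.4782 + j576.2 Ω = 576.2∠90.0° Ω.
Step 5 — Source phasor: V = 16.3∠49.0° V = 10.69 + j12.3 V.
Step 6 — Current: I = V / Z = 0.02137 - j0.01854 A = 0.02829∠-41.0° A.
Step 7 — Complex power: S = V·I* = 0.0003827 + j0.4611 VA.
Step 8 — Real power: P = Re(S) = 0.0003827 W.
Step 9 — Reactive power: Q = Im(S) = 0.4611 VAR.
Step 10 — Apparent power: |S| = 0.4611 VA.
Step 11 — Power factor: PF = P/|S| = 0.00083 (lagging).

(a) P = 0.0003827 W  (b) Q = 0.4611 VAR  (c) S = 0.4611 VA  (d) PF = 0.00083 (lagging)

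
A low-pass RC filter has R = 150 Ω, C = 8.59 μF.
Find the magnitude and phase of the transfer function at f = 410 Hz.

Step 1 — Angular frequency: ω = 2π·410 = 2576 rad/s.
Step 2 — Transfer function: H(jω) = 1/(1 + jωRC).
Step 3 — Denominator: 1 + jωRC = 1 + j·2576·150·8.59e-06 = 1 + j3.319.
Step 4 — H = 0.08321 - j0.2762.
Step 5 — Magnitude: |H| = 0.2885 (-10.8 dB); phase: φ = -73.2°.

|H| = 0.2885 (-10.8 dB), φ = -73.2°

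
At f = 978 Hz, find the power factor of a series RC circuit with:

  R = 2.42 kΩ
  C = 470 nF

Step 1 — Angular frequency: ω = 2π·f = 2π·978 = 6145 rad/s.
Step 2 — Component impedances:
  R: Z = R = 2420 Ω
  C: Z = 1/(jωC) = -j/(ω·C) = 0 - j346.2 Ω
Step 3 — Series combination: Z_total = R + C = 2420 - j346.2 Ω = 2445∠-8.1° Ω.
Step 4 — Power factor: PF = cos(φ) = Re(Z)/|Z| = 2420/2444.6 = 0.9899.
Step 5 — Type: Im(Z) = -346.2 ⇒ leading (phase φ = -8.1°).

PF = 0.9899 (leading, φ = -8.1°)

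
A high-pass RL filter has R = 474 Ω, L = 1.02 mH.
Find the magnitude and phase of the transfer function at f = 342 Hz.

Step 1 — Angular frequency: ω = 2π·342 = 2149 rad/s.
Step 2 — Transfer function: H(jω) = jωL/(R + jωL).
Step 3 — Numerator jωL = j·2.192; denominator R + jωL = 474 + j2.192.
Step 4 — H = 2.138e-05 + j0.004624.
Step 5 — Magnitude: |H| = 0.004624 (-46.7 dB); phase: φ = 89.7°.

|H| = 0.004624 (-46.7 dB), φ = 89.7°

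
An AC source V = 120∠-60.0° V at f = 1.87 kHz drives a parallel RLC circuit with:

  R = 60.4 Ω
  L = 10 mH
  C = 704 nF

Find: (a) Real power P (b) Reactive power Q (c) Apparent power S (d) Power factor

Step 1 — Angular frequency: ω = 2π·f = 2π·1870 = 1.175e+04 rad/s.
Step 2 — Component impedances:
  R: Z = R = 60.4 Ω
  L: Z = jωL = j·1.175e+04·0.01 = 0 + j117.5 Ω
  C: Z = 1/(jωC) = -j/(ω·C) = 0 - j120.9 Ω
Step 3 — Parallel combination: 1/Z_total = 1/R + 1/L + 1/C; Z_total = 60.39 + j0.8727 Ω = 60.39∠0.8° Ω.
Step 4 — Source phasor: V = 120∠-60.0° V = 60 - j103.9 V.
Step 5 — Current: I = V / Z = 0.9685 - j1.735 A = 1.987∠-60.8° A.
Step 6 — Complex power: S = V·I* = 238.4 + j3.446 VA.
Step 7 — Real power: P = Re(S) = 238.4 W.
Step 8 — Reactive power: Q = Im(S) = 3.446 VAR.
Step 9 — Apparent power: |S| = 238.4 VA.
Step 10 — Power factor: PF = P/|S| = 0.9999 (lagging).

(a) P = 238.4 W  (b) Q = 3.446 VAR  (c) S = 238.4 VA  (d) PF = 0.9999 (lagging)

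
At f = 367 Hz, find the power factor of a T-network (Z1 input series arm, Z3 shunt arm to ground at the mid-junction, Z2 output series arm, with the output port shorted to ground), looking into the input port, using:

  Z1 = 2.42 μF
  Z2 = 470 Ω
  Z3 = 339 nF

Step 1 — Angular frequency: ω = 2π·f = 2π·367 = 2306 rad/s.
Step 2 — Component impedances:
  Z1: Z = 1/(jωC) = -j/(ω·C) = 0 - j179.2 Ω
  Z2: Z = R = 470 Ω
  Z3: Z = 1/(jωC) = -j/(ω·C) = 0 - j1279 Ω
Step 3 — With the output port shorted to ground, the output series arm Z2 runs from the junction to ground; the shunt arm Z3 also runs from the junction to ground. They appear in parallel: Z3 || Z2 = 414.1 - j152.1 Ω.
Step 4 — Series with input arm Z1: Z_in = Z1 + (Z3 || Z2) = 414.1 - j331.3 Ω = 530.3∠-38.7° Ω.
Step 5 — Power factor: PF = cos(φ) = Re(Z)/|Z| = 414.1/530.35 = 0.7808.
Step 6 — Type: Im(Z) = -331.3 ⇒ leading (phase φ = -38.7°).

PF = 0.7808 (leading, φ = -38.7°)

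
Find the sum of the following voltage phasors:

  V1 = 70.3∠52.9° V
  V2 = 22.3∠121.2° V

Step 1 — Convert each phasor to rectangular form:
  V1 = 70.3·(cos(52.9°) + j·sin(52.9°)) = 42.41 + j56.07 V
  V2 = 22.3·(cos(121.2°) + j·sin(121.2°)) = -11.55 + j19.07 V
Step 2 — Sum components: V_total = 30.85 + j75.14 V.
Step 3 — Convert to polar: |V_total| = 81.23 V, ∠V_total = 67.7°.

V_total = 81.23∠67.7° V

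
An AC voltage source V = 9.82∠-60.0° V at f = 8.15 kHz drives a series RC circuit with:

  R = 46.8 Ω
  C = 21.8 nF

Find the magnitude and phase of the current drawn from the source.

Step 1 — Angular frequency: ω = 2π·f = 2π·8150 = 5.121e+04 rad/s.
Step 2 — Component impedances:
  R: Z = R = 46.8 Ω
  C: Z = 1/(jωC) = -j/(ω·C) = 0 - j895.8 Ω
Step 3 — Series combination: Z_total = R + C = 46.8 - j895.8 Ω = 897∠-87.0° Ω.
Step 4 — Source phasor: V = 9.82∠-60.0° V = 4.91 - j8.504 V.
Step 5 — Ohm's law: I = V / Z_total = (4.91 - j8.504) / (46.8 - j895.8) = 0.009753 + j0.004972 A.
Step 6 — Convert to polar: |I| = 0.01095 A, ∠I = 27.0°.

I = 0.01095∠27.0° A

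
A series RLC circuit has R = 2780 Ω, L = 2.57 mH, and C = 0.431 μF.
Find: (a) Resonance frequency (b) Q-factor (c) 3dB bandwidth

Step 1 — Resonance: ω₀ = 1/√(LC) = 1/√(0.00257·4.31e-07) = 3.005e+04 rad/s.
Step 2 — f₀ = ω₀/(2π) = 4782 Hz.
Step 3 — Series Q: Q = ω₀L/R = 3.005e+04·0.00257/2780 = 0.02778.
Step 4 — Bandwidth: Δω = ω₀/Q = 1.082e+06 rad/s; BW = Δω/(2π) = 1.722e+05 Hz.

(a) f₀ = 4782 Hz  (b) Q = 0.02778  (c) BW = 1.722e+05 Hz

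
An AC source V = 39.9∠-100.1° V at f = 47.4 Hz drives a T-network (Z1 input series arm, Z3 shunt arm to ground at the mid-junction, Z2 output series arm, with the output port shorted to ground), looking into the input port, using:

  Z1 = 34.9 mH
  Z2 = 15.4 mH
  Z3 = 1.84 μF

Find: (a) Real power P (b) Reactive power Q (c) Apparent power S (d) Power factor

Step 1 — Angular frequency: ω = 2π·f = 2π·47.4 = 297.8 rad/s.
Step 2 — Component impedances:
  Z1: Z = jωL = j·297.8·0.0349 = 0 + j10.39 Ω
  Z2: Z = jωL = j·297.8·0.0154 = 0 + j4.586 Ω
  Z3: Z = 1/(jωC) = -j/(ω·C) = 0 - j1825 Ω
Step 3 — With the output port shorted to ground, the output series arm Z2 runs from the junction to ground; the shunt arm Z3 also runs from the junction to ground. They appear in parallel: Z3 || Z2 = 0 + j4.598 Ω.
Step 4 — Series with input arm Z1: Z_in = Z1 + (Z3 || Z2) = 0 + j14.99 Ω = 14.99∠90.0° Ω.
Step 5 — Source phasor: V = 39.9∠-100.1° V = -6.997 - j39.28 V.
Step 6 — Current: I = V / Z = -2.62 + j0.4667 A = 2.661∠169.9° A.
Step 7 — Complex power: S = V·I* = 0 + j106.2 VA.
Step 8 — Real power: P = Re(S) = 0 W.
Step 9 — Reactive power: Q = Im(S) = 106.2 VAR.
Step 10 — Apparent power: |S| = 106.2 VA.
Step 11 — Power factor: PF = P/|S| = 0 (lagging).

(a) P = 0 W  (b) Q = 106.2 VAR  (c) S = 106.2 VA  (d) PF = 0 (lagging)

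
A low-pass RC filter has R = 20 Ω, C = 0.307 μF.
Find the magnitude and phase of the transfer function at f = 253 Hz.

Step 1 — Angular frequency: ω = 2π·253 = 1590 rad/s.
Step 2 — Transfer function: H(jω) = 1/(1 + jωRC).
Step 3 — Denominator: 1 + jωRC = 1 + j·1590·20·3.07e-07 = 1 + j0.00976.
Step 4 — H = 0.9999 - j0.009759.
Step 5 — Magnitude: |H| = 1 (-0.0 dB); phase: φ = -0.6°.

|H| = 1 (-0.0 dB), φ = -0.6°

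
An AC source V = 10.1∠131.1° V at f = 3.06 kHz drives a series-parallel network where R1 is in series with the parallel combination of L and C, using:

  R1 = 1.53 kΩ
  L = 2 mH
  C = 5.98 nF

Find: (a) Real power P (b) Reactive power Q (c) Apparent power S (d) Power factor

Step 1 — Angular frequency: ω = 2π·f = 2π·3060 = 1.923e+04 rad/s.
Step 2 — Component impedances:
  R1: Z = R = 1530 Ω
  L: Z = jωL = j·1.923e+04·0.002 = 0 + j38.45 Ω
  C: Z = 1/(jωC) = -j/(ω·C) = 0 - j8698 Ω
Step 3 — Parallel branch: L || C = 1/(1/L + 1/C) = 0 + j38.62 Ω.
Step 4 — Series with R1: Z_total = R1 + (L || C) = 1530 + j38.62 Ω = 1530∠1.4° Ω.
Step 5 — Source phasor: V = 10.1∠131.1° V = -6.639 + j7.611 V.
Step 6 — Current: I = V / Z = -0.004211 + j0.005081 A = 0.006599∠129.7° A.
Step 7 — Complex power: S = V·I* = 0.06663 + j0.001682 VA.
Step 8 — Real power: P = Re(S) = 0.06663 W.
Step 9 — Reactive power: Q = Im(S) = 0.001682 VAR.
Step 10 — Apparent power: |S| = 0.06665 VA.
Step 11 — Power factor: PF = P/|S| = 0.9997 (lagging).

(a) P = 0.06663 W  (b) Q = 0.001682 VAR  (c) S = 0.06665 VA  (d) PF = 0.9997 (lagging)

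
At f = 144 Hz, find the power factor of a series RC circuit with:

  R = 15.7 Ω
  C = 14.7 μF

Step 1 — Angular frequency: ω = 2π·f = 2π·144 = 904.8 rad/s.
Step 2 — Component impedances:
  R: Z = R = 15.7 Ω
  C: Z = 1/(jωC) = -j/(ω·C) = 0 - j75.19 Ω
Step 3 — Series combination: Z_total = R + C = 15.7 - j75.19 Ω = 76.81∠-78.2° Ω.
Step 4 — Power factor: PF = cos(φ) = Re(Z)/|Z| = 15.7/76.81 = 0.2044.
Step 5 — Type: Im(Z) = -75.19 ⇒ leading (phase φ = -78.2°).

PF = 0.2044 (leading, φ = -78.2°)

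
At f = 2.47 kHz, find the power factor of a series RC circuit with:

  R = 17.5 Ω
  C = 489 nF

Step 1 — Angular frequency: ω = 2π·f = 2π·2470 = 1.552e+04 rad/s.
Step 2 — Component impedances:
  R: Z = R = 17.5 Ω
  C: Z = 1/(jωC) = -j/(ω·C) = 0 - j131.8 Ω
Step 3 — Series combination: Z_total = R + C = 17.5 - j131.8 Ω = 132.9∠-82.4° Ω.
Step 4 — Power factor: PF = cos(φ) = Re(Z)/|Z| = 17.5/132.9 = 0.1317.
Step 5 — Type: Im(Z) = -131.8 ⇒ leading (phase φ = -82.4°).

PF = 0.1317 (leading, φ = -82.4°)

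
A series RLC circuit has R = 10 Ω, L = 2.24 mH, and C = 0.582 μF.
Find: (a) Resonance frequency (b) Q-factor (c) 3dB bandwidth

Step 1 — Resonance: ω₀ = 1/√(LC) = 1/√(0.00224·5.82e-07) = 2.77e+04 rad/s.
Step 2 — f₀ = ω₀/(2π) = 4408 Hz.
Step 3 — Series Q: Q = ω₀L/R = 2.77e+04·0.00224/10 = 6.204.
Step 4 — Bandwidth: Δω = ω₀/Q = 4464 rad/s; BW = Δω/(2π) = 710.5 Hz.

(a) f₀ = 4408 Hz  (b) Q = 6.204  (c) BW = 710.5 Hz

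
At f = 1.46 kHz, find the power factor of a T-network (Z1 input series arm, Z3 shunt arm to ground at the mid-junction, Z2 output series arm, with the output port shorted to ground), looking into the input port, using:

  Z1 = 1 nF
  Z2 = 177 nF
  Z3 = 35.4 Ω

Step 1 — Angular frequency: ω = 2π·f = 2π·1460 = 9173 rad/s.
Step 2 — Component impedances:
  Z1: Z = 1/(jωC) = -j/(ω·C) = 0 - j1.09e+05 Ω
  Z2: Z = 1/(jωC) = -j/(ω·C) = 0 - j615.9 Ω
  Z3: Z = R = 35.4 Ω
Step 3 — With the output port shorted to ground, the output series arm Z2 runs from the junction to ground; the shunt arm Z3 also runs from the junction to ground. They appear in parallel: Z3 || Z2 = 35.28 - j2.028 Ω.
Step 4 — Series with input arm Z1: Z_in = Z1 + (Z3 || Z2) = 35.28 - j1.09e+05 Ω = 1.09e+05∠-90.0° Ω.
Step 5 — Power factor: PF = cos(φ) = Re(Z)/|Z| = 35.28/1.09e+05 = 0.0003237.
Step 6 — Type: Im(Z) = -1.09e+05 ⇒ leading (phase φ = -90.0°).

PF = 0.0003237 (leading, φ = -90.0°)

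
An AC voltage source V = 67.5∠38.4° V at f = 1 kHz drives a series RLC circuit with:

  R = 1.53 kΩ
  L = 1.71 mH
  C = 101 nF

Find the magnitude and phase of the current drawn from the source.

Step 1 — Angular frequency: ω = 2π·f = 2π·1000 = 6283 rad/s.
Step 2 — Component impedances:
  R: Z = R = 1530 Ω
  L: Z = jωL = j·6283·0.00171 = 0 + j10.74 Ω
  C: Z = 1/(jωC) = -j/(ω·C) = 0 - j1576 Ω
Step 3 — Series combination: Z_total = R + L + C = 1530 - j1565 Ω = 2189∠-45.6° Ω.
Step 4 — Source phasor: V = 67.5∠38.4° V = 52.9 + j41.93 V.
Step 5 — Ohm's law: I = V / Z_total = (52.9 + j41.93) / (1530 - j1565) = 0.003198 + j0.03067 A.
Step 6 — Convert to polar: |I| = 0.03084 A, ∠I = 84.0°.

I = 0.03084∠84.0° A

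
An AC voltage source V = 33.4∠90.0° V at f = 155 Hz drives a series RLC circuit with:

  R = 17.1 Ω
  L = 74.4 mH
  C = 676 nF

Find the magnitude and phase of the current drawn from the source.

Step 1 — Angular frequency: ω = 2π·f = 2π·155 = 973.9 rad/s.
Step 2 — Component impedances:
  R: Z = R = 17.1 Ω
  L: Z = jωL = j·973.9·0.0744 = 0 + j72.46 Ω
  C: Z = 1/(jωC) = -j/(ω·C) = 0 - j1519 Ω
Step 3 — Series combination: Z_total = R + L + C = 17.1 - j1446 Ω = 1447∠-89.3° Ω.
Step 4 — Source phasor: V = 33.4∠90.0° V = 0 + j33.4 V.
Step 5 — Ohm's law: I = V / Z_total = (0 + j33.4) / (17.1 - j1446) = -0.02309 + j0.0002729 A.
Step 6 — Convert to polar: |I| = 0.02309 A, ∠I = 179.3°.

I = 0.02309∠179.3° A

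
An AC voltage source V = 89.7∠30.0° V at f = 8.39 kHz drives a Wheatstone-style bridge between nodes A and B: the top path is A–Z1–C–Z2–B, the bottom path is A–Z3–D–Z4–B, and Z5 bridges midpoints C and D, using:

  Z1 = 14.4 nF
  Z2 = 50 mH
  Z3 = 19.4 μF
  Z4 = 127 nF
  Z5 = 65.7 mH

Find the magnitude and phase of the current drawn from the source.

Step 1 — Angular frequency: ω = 2π·f = 2π·8390 = 5.272e+04 rad/s.
Step 2 — Component impedances:
  Z1: Z = 1/(jωC) = -j/(ω·C) = 0 - j1317 Ω
  Z2: Z = jωL = j·5.272e+04·0.05 = 0 + j2636 Ω
  Z3: Z = 1/(jωC) = -j/(ω·C) = 0 - j0.9778 Ω
  Z4: Z = 1/(jωC) = -j/(ω·C) = 0 - j149.4 Ω
  Z5: Z = jωL = j·5.272e+04·0.0657 = 0 + j3463 Ω
Step 3 — Bridge requires nodal analysis (the Z5 bridge couples midpoints C and D, so the two paths cannot be reduced to a simple series/parallel combination). Setting node B to ground and injecting 1 A at node A, the 3-node admittance system at A, C, D solves to V_A = Z_AB = 0 - j214 Ω = 214∠-90.0° Ω.
Step 4 — Source phasor: V = 89.7∠30.0° V = 77.68 + j44.85 V.
Step 5 — Ohm's law: I = V / Z_total = (77.68 + j44.85) / (0 - j214) = -0.2096 + j0.363 A.
Step 6 — Convert to polar: |I| = 0.4192 A, ∠I = 120.0°.

I = 0.4192∠120.0° A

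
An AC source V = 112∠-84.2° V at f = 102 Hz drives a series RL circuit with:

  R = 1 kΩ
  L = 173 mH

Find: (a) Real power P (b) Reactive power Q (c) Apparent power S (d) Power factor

Step 1 — Angular frequency: ω = 2π·f = 2π·102 = 640.9 rad/s.
Step 2 — Component impedances:
  R: Z = R = 1000 Ω
  L: Z = jωL = j·640.9·0.173 = 0 + j110.9 Ω
Step 3 — Series combination: Z_total = R + L = 1000 + j110.9 Ω = 1006∠6.3° Ω.
Step 4 — Source phasor: V = 112∠-84.2° V = 11.32 - j111.4 V.
Step 5 — Current: I = V / Z = -0.001023 - j0.1113 A = 0.1113∠-90.5° A.
Step 6 — Complex power: S = V·I* = 12.39 + j1.374 VA.
Step 7 — Real power: P = Re(S) = 12.39 W.
Step 8 — Reactive power: Q = Im(S) = 1.374 VAR.
Step 9 — Apparent power: |S| = 12.47 VA.
Step 10 — Power factor: PF = P/|S| = 0.9939 (lagging).

(a) P = 12.39 W  (b) Q = 1.374 VAR  (c) S = 12.47 VA  (d) PF = 0.9939 (lagging)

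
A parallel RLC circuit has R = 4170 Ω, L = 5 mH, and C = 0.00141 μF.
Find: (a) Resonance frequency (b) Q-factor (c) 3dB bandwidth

Step 1 — Resonance: ω₀ = 1/√(LC) = 1/√(0.005·1.41e-09) = 3.766e+05 rad/s.
Step 2 — f₀ = ω₀/(2π) = 5.994e+04 Hz.
Step 3 — Parallel Q: Q = R/(ω₀L) = 4170/(3.766e+05·0.005) = 2.214.
Step 4 — Bandwidth: Δω = ω₀/Q = 1.701e+05 rad/s; BW = Δω/(2π) = 2.707e+04 Hz.

(a) f₀ = 5.994e+04 Hz  (b) Q = 2.214  (c) BW = 2.707e+04 Hz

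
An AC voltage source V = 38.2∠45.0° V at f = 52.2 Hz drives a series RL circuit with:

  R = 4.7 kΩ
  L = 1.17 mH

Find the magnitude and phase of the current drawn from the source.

Step 1 — Angular frequency: ω = 2π·f = 2π·52.2 = 328 rad/s.
Step 2 — Component impedances:
  R: Z = R = 4700 Ω
  L: Z = jωL = j·328·0.00117 = 0 + j0.3837 Ω
Step 3 — Series combination: Z_total = R + L = 4700 + j0.3837 Ω = 4700∠0.0° Ω.
Step 4 — Source phasor: V = 38.2∠45.0° V = 27.01 + j27.01 V.
Step 5 — Ohm's law: I = V / Z_total = (27.01 + j27.01) / (4700 + j0.3837) = 0.005748 + j0.005747 A.
Step 6 — Convert to polar: |I| = 0.008128 A, ∠I = 45.0°.

I = 0.008128∠45.0° A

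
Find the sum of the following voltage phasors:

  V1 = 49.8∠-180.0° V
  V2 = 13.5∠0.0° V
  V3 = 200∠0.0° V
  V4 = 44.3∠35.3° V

Step 1 — Convert each phasor to rectangular form:
  V1 = 49.8·(cos(-180.0°) + j·sin(-180.0°)) = -49.8 V
  V2 = 13.5·(cos(0.0°) + j·sin(0.0°)) = 13.5 V
  V3 = 200·(cos(0.0°) + j·sin(0.0°)) = 200 V
  V4 = 44.3·(cos(35.3°) + j·sin(35.3°)) = 36.15 + j25.6 V
Step 2 — Sum components: V_total = 199.9 + j25.6 V.
Step 3 — Convert to polar: |V_total| = 201.5 V, ∠V_total = 7.3°.

V_total = 201.5∠7.3° V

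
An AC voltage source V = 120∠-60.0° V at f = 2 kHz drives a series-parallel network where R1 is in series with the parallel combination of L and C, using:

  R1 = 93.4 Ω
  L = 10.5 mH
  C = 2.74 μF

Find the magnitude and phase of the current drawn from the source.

Step 1 — Angular frequency: ω = 2π·f = 2π·2000 = 1.257e+04 rad/s.
Step 2 — Component impedances:
  R1: Z = R = 93.4 Ω
  L: Z = jωL = j·1.257e+04·0.0105 = 0 + j131.9 Ω
  C: Z = 1/(jωC) = -j/(ω·C) = 0 - j29.04 Ω
Step 3 — Parallel branch: L || C = 1/(1/L + 1/C) = 0 - j37.24 Ω.
Step 4 — Series with R1: Z_total = R1 + (L || C) = 93.4 - j37.24 Ω = 100.6∠-21.7° Ω.
Step 5 — Source phasor: V = 120∠-60.0° V = 60 - j103.9 V.
Step 6 — Ohm's law: I = V / Z_total = (60 - j103.9) / (93.4 - j37.24) = 0.9371 - j0.739 A.
Step 7 — Convert to polar: |I| = 1.193 A, ∠I = -38.3°.

I = 1.193∠-38.3° A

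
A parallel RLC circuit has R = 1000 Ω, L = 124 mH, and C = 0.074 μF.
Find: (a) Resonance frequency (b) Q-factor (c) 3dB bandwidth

Step 1 — Resonance: ω₀ = 1/√(LC) = 1/√(0.124·7.4e-08) = 1.044e+04 rad/s.
Step 2 — f₀ = ω₀/(2π) = 1661 Hz.
Step 3 — Parallel Q: Q = R/(ω₀L) = 1000/(1.044e+04·0.124) = 0.7725.
Step 4 — Bandwidth: Δω = ω₀/Q = 1.351e+04 rad/s; BW = Δω/(2π) = 2151 Hz.

(a) f₀ = 1661 Hz  (b) Q = 0.7725  (c) BW = 2151 Hz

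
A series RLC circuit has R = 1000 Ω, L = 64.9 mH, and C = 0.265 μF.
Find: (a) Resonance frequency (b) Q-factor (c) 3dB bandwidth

Step 1 — Resonance condition Im(Z)=0 gives ω₀ = 1/√(LC).
Step 2 — ω₀ = 1/√(0.0649·2.65e-07) = 7625 rad/s.
Step 3 — f₀ = ω₀/(2π) = 1214 Hz.
Step 4 — Series Q: Q = ω₀L/R = 7625·0.0649/1000 = 0.4949.
Step 5 — 3dB bandwidth: Δω = ω₀/Q = 1.541e+04 rad/s; BW = Δω/(2π) = 2452 Hz.

(a) f₀ = 1214 Hz  (b) Q = 0.4949  (c) BW = 2452 Hz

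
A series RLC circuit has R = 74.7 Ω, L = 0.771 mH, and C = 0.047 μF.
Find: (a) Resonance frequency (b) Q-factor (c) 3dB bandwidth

Step 1 — Resonance condition Im(Z)=0 gives ω₀ = 1/√(LC).
Step 2 — ω₀ = 1/√(0.000771·4.7e-08) = 1.661e+05 rad/s.
Step 3 — f₀ = ω₀/(2π) = 2.644e+04 Hz.
Step 4 — Series Q: Q = ω₀L/R = 1.661e+05·0.000771/74.7 = 1.715.
Step 5 — 3dB bandwidth: Δω = ω₀/Q = 9.689e+04 rad/s; BW = Δω/(2π) = 1.542e+04 Hz.

(a) f₀ = 2.644e+04 Hz  (b) Q = 1.715  (c) BW = 1.542e+04 Hz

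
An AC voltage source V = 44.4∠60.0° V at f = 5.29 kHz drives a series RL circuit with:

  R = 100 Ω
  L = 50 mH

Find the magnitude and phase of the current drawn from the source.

Step 1 — Angular frequency: ω = 2π·f = 2π·5290 = 3.324e+04 rad/s.
Step 2 — Component impedances:
  R: Z = R = 100 Ω
  L: Z = jωL = j·3.324e+04·0.05 = 0 + j1662 Ω
Step 3 — Series combination: Z_total = R + L = 100 + j1662 Ω = 1665∠86.6° Ω.
Step 4 — Source phasor: V = 44.4∠60.0° V = 22.2 + j38.45 V.
Step 5 — Ohm's law: I = V / Z_total = (22.2 + j38.45) / (100 + j1662) = 0.02385 - j0.01192 A.
Step 6 — Convert to polar: |I| = 0.02667 A, ∠I = -26.6°.

I = 0.02667∠-26.6° A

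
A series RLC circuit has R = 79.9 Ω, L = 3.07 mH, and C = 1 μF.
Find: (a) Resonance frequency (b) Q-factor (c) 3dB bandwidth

Step 1 — Resonance condition Im(Z)=0 gives ω₀ = 1/√(LC).
Step 2 — ω₀ = 1/√(0.00307·1e-06) = 1.805e+04 rad/s.
Step 3 — f₀ = ω₀/(2π) = 2872 Hz.
Step 4 — Series Q: Q = ω₀L/R = 1.805e+04·0.00307/79.9 = 0.6935.
Step 5 — 3dB bandwidth: Δω = ω₀/Q = 2.603e+04 rad/s; BW = Δω/(2π) = 4142 Hz.

(a) f₀ = 2872 Hz  (b) Q = 0.6935  (c) BW = 4142 Hz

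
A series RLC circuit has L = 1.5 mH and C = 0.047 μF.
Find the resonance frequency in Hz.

Step 1 — Resonance condition Im(Z)=0 gives ω₀ = 1/√(LC).
Step 2 — ω₀ = 1/√(0.0015·4.7e-08) = 1.191e+05 rad/s.
Step 3 — f₀ = ω₀/(2π) = 1.896e+04 Hz.

f₀ = 1.896e+04 Hz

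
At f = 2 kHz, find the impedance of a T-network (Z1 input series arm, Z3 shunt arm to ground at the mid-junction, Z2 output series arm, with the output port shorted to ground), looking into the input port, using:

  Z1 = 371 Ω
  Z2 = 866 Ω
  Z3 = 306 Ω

Step 1 — Angular frequency: ω = 2π·f = 2π·2000 = 1.257e+04 rad/s.
Step 2 — Component impedances:
  Z1: Z = R = 371 Ω
  Z2: Z = R = 866 Ω
  Z3: Z = R = 306 Ω
Step 3 — With the output port shorted to ground, the output series arm Z2 runs from the junction to ground; the shunt arm Z3 also runs from the junction to ground. They appear in parallel: Z3 || Z2 = 226.1 Ω.
Step 4 — Series with input arm Z1: Z_in = Z1 + (Z3 || Z2) = 597.1 Ω = 597.1∠0.0° Ω.

Z = 597.1 Ω = 597.1∠0.0° Ω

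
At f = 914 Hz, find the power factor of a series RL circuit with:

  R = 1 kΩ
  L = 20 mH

Step 1 — Angular frequency: ω = 2π·f = 2π·914 = 5743 rad/s.
Step 2 — Component impedances:
  R: Z = R = 1000 Ω
  L: Z = jωL = j·5743·0.02 = 0 + j114.9 Ω
Step 3 — Series combination: Z_total = R + L = 1000 + j114.9 Ω = 1007∠6.6° Ω.
Step 4 — Power factor: PF = cos(φ) = Re(Z)/|Z| = 1000/1006.57 = 0.9935.
Step 5 — Type: Im(Z) = 114.9 ⇒ lagging (phase φ = 6.6°).

PF = 0.9935 (lagging, φ = 6.6°)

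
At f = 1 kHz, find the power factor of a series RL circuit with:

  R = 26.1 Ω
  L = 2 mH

Step 1 — Angular frequency: ω = 2π·f = 2π·1000 = 6283 rad/s.
Step 2 — Component impedances:
  R: Z = R = 26.1 Ω
  L: Z = jωL = j·6283·0.002 = 0 + j12.57 Ω
Step 3 — Series combination: Z_total = R + L = 26.1 + j12.57 Ω = 28.97∠25.7° Ω.
Step 4 — Power factor: PF = cos(φ) = Re(Z)/|Z| = 26.1/28.968 = 0.901.
Step 5 — Type: Im(Z) = 12.57 ⇒ lagging (phase φ = 25.7°).

PF = 0.901 (lagging, φ = 25.7°)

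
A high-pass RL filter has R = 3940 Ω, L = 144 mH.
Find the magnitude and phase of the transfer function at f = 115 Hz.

Step 1 — Angular frequency: ω = 2π·115 = 722.6 rad/s.
Step 2 — Transfer function: H(jω) = jωL/(R + jωL).
Step 3 — Numerator jωL = j·104; denominator R + jωL = 3940 + j104.
Step 4 — H = 0.0006969 + j0.02639.
Step 5 — Magnitude: |H| = 0.0264 (-31.6 dB); phase: φ = 88.5°.

|H| = 0.0264 (-31.6 dB), φ = 88.5°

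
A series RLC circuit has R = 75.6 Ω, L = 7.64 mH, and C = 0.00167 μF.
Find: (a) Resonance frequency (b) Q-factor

Step 1 — Resonance condition Im(Z)=0 gives ω₀ = 1/√(LC).
Step 2 — ω₀ = 1/√(0.00764·1.67e-09) = 2.8e+05 rad/s.
Step 3 — f₀ = ω₀/(2π) = 4.456e+04 Hz.
Step 4 — Series Q: Q = ω₀L/R = 2.8e+05·0.00764/75.6 = 28.29.

(a) f₀ = 4.456e+04 Hz  (b) Q = 28.29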